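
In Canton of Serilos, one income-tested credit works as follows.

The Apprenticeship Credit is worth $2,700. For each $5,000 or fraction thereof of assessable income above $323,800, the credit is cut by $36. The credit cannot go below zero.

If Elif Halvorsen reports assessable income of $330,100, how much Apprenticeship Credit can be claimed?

$2,628

Apprenticeship Credit: income exceeds $323,800 by $6,300, which is 2 full-or-partial $5,000 increments; reduction = 2 × $36 = $72, leaving $2,628.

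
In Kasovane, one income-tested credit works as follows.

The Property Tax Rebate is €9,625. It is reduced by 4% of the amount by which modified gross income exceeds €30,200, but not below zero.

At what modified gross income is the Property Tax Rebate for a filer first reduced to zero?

The credit falls by 4% of each euro above €30,200, so it reaches zero when the excess is €9,625 / 4% = €240,625: income = €30,200 + €240,625 = €270,825.

€270,825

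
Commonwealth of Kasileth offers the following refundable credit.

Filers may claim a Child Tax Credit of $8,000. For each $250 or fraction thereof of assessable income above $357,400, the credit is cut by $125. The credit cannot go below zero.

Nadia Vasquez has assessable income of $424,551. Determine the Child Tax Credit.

$0

Child Tax Credit: income exceeds $357,400 by $67,151 → 269 increments × $125 = $33,625 ≥ base, so the credit is $0.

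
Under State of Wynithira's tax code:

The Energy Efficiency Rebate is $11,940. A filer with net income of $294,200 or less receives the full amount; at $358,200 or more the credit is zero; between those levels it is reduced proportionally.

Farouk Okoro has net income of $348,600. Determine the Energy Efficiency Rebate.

$1,791

Energy Efficiency Rebate: $348,600 is $54,400 into a $64,000 phase-out range, leaving 9,600/64,000 of the credit: $11,940 × 9,600/64,000 = $1,791.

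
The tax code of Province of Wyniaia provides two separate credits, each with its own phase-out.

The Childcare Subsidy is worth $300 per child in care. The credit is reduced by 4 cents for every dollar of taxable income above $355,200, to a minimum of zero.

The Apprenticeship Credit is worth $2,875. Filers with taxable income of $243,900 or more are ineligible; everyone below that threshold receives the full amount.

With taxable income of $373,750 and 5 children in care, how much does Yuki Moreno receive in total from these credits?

Childcare Subsidy: base = 5 × $300 = $1,500. 4% of the $18,550 excess over $355,200 is $742; credit = $1,500 − $742 = $758.
Apprenticeship Credit: $373,750 meets or exceeds the $243,900 cutoff, so the credit is $0.
Total: $758 + $0 = $758.

$758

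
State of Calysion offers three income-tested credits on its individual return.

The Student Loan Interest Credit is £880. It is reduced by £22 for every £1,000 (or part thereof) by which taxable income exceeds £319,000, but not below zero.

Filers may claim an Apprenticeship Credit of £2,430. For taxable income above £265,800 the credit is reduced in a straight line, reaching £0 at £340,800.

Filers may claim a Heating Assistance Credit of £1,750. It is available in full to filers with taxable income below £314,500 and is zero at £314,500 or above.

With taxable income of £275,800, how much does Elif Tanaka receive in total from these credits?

£4,736

Student Loan Interest Credit: £275,800 is at or below the £319,000 threshold, so the full £880 applies.
Apprenticeship Credit: £275,800 is £10,000 into a £75,000 phase-out range, leaving 65,000/75,000 of the credit: £2,430 × 65,000/75,000 = £2,106.
Heating Assistance Credit: £275,800 is below the £314,500 cutoff, so the full £1,750 applies.
Total: £880 + £2,106 + £1,750 = £4,736.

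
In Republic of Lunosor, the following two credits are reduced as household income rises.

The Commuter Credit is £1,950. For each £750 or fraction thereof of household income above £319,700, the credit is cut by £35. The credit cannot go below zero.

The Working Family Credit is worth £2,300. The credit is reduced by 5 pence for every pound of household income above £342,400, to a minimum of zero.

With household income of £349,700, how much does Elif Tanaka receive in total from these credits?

Commuter Credit: income exceeds £319,700 by £30,000, which is 40 full-or-partial £750 increments; reduction = 40 × £35 = £1,400, leaving £550.
Working Family Credit: 5% of the £7,300 excess over £342,400 is £365; credit = £2,300 − £365 = £1,935.
Total: £550 + £1,935 = £2,485.

£2,485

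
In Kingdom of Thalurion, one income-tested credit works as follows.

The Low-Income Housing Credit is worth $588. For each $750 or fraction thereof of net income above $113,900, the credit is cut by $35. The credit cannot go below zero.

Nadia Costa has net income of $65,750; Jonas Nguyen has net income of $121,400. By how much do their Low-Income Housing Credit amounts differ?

$350

Nadia ($65,750): Low-Income Housing Credit: $65,750 is at or below the $113,900 threshold, so the full $588 applies.
Jonas ($121,400): Low-Income Housing Credit: income exceeds $113,900 by $7,500, which is 10 full-or-partial $750 increments; reduction = 10 × $35 = $350, leaving $238.
Difference: |$588 − $238| = $350.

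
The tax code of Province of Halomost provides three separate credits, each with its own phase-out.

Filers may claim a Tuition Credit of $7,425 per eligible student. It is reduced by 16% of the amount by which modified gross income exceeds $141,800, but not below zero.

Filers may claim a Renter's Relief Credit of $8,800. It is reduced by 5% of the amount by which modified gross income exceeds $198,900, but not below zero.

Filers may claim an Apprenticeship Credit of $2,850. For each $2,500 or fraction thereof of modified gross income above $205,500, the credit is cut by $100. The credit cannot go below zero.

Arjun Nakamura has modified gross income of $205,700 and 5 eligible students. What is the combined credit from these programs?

$38,111

Tuition Credit: base = 5 × $7,425 = $37,125. 16% of the $63,900 excess over $141,800 is $10,224; credit = $37,125 − $10,224 = $26,901.
Renter's Relief Credit: 5% of the $6,800 excess over $198,900 is $340; credit = $8,800 − $340 = $8,460.
Apprenticeship Credit: income exceeds $205,500 by $200, which is 1 full-or-partial $2,500 increment; reduction = 1 × $100 = $100, leaving $2,750.
Total: $26,901 + $8,460 + $2,750 = $38,111.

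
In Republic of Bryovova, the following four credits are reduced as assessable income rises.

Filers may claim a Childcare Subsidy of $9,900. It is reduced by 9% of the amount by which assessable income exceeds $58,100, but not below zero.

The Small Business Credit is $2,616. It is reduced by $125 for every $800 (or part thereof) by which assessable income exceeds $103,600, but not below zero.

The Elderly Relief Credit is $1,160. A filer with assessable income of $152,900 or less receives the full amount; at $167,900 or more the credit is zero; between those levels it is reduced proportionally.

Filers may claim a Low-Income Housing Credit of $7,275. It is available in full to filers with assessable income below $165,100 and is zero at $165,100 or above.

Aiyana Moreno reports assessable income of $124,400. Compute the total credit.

Childcare Subsidy: 9% of the $66,300 excess over $58,100 is $5,967; credit = $9,900 − $5,967 = $3,933.
Small Business Credit: income exceeds $103,600 by $20,800 → 26 increments × $125 = $3,250 ≥ base, so the credit is $0.
Elderly Relief Credit: $124,400 is at or below the $152,900 threshold, so the full $1,160 applies.
Low-Income Housing Credit: $124,400 is below the $165,100 cutoff, so the full $7,275 applies.
Total: $3,933 + $0 + $1,160 + $7,275 = $12,368.

$12,368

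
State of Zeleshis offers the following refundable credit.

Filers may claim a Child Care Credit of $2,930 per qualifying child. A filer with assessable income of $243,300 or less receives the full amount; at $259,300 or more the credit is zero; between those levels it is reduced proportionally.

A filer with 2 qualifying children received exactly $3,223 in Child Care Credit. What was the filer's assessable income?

Full credit = 2 × $2,930 = $5,860.
$3,223 is 3,223/5,860 of the full $5,860, so 2,637/5,860 of the $16,000 range has been used: income = $243,300 + $16,000 × 2,637/5,860 = $250,500.

$250,500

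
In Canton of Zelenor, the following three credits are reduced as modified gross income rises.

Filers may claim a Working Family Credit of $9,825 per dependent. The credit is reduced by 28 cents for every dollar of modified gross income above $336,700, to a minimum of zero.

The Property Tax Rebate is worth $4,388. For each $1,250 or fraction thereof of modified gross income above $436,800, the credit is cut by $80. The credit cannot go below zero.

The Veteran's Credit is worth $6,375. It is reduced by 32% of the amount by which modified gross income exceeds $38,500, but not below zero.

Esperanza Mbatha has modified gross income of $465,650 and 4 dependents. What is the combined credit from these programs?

Working Family Credit: base = 4 × $9,825 = $39,300. 28% of the $128,950 excess over $336,700 is $36,106; credit = $39,300 − $36,106 = $3,194.
Property Tax Rebate: income exceeds $436,800 by $28,850, which is 24 full-or-partial $1,250 increments; reduction = 24 × $80 = $1,920, leaving $2,468.
Veteran's Credit: 32% of the $427,150 excess over $38,500 is $136,688 ≥ base, so the credit is $0.
Total: $3,194 + $2,468 + $0 = $5,662.

$5,662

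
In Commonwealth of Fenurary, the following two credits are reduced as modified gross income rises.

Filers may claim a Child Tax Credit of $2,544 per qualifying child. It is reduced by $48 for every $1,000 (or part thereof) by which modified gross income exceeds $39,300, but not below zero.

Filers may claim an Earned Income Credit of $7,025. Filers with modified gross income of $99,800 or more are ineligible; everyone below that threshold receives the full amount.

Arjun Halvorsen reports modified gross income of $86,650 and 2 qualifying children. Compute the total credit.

$9,809

Child Tax Credit: base = 2 × $2,544 = $5,088. income exceeds $39,300 by $47,350, which is 48 full-or-partial $1,000 increments; reduction = 48 × $48 = $2,304, leaving $2,784.
Earned Income Credit: $86,650 is below the $99,800 cutoff, so the full $7,025 applies.
Total: $2,784 + $7,025 = $9,809.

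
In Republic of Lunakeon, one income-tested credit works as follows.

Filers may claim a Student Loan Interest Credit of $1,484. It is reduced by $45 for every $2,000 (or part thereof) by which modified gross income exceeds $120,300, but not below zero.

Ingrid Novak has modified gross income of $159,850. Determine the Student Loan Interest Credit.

Student Loan Interest Credit: income exceeds $120,300 by $39,550, which is 20 full-or-partial $2,000 increments; reduction = 20 × $45 = $900, leaving $584.

$584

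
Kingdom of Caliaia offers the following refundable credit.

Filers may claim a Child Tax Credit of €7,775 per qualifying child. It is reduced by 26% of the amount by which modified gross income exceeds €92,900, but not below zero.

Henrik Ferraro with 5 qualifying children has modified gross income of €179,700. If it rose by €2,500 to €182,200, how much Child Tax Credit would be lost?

At €179,700 — base = 5 × €7,775 = €38,875. 26% of the €86,800 excess over €92,900 is €22,568; credit = €38,875 − €22,568 = €16,307.
At €182,200 — base = 5 × €7,775 = €38,875. 26% of the €89,300 excess over €92,900 is €23,218; credit = €38,875 − €23,218 = €15,657.
Lost: €16,307 − €15,657 = €650.

€650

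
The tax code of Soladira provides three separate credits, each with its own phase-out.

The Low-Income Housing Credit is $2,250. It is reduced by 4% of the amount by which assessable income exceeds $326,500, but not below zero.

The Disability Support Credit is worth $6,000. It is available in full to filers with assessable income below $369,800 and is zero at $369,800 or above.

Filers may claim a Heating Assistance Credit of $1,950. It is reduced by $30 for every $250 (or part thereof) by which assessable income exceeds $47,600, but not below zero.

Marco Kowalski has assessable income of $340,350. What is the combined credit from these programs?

$7,696

Low-Income Housing Credit: 4% of the $13,850 excess over $326,500 is $554; credit = $2,250 − $554 = $1,696.
Disability Support Credit: $340,350 is below the $369,800 cutoff, so the full $6,000 applies.
Heating Assistance Credit: income exceeds $47,600 by $292,750 → 1171 increments × $30 = $35,130 ≥ base, so the credit is $0.
Total: $1,696 + $6,000 + $0 = $7,696.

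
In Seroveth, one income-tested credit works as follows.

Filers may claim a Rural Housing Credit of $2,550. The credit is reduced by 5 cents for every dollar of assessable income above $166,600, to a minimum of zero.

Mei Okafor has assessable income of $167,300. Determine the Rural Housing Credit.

$2,515

Rural Housing Credit: 5% of the $700 excess over $166,600 is $35; credit = $2,550 − $35 = $2,515.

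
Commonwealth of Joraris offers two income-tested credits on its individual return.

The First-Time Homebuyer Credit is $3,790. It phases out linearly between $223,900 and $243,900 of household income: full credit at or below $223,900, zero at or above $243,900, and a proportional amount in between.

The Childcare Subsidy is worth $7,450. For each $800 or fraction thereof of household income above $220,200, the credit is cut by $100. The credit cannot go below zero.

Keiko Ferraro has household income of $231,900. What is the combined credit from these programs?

First-Time Homebuyer Credit: $231,900 is $8,000 into a $20,000 phase-out range, leaving 12,000/20,000 of the credit: $3,790 × 12,000/20,000 = $2,274.
Childcare Subsidy: income exceeds $220,200 by $11,700, which is 15 full-or-partial $800 increments; reduction = 15 × $100 = $1,500, leaving $5,950.
Total: $2,274 + $5,950 = $8,224.

$8,224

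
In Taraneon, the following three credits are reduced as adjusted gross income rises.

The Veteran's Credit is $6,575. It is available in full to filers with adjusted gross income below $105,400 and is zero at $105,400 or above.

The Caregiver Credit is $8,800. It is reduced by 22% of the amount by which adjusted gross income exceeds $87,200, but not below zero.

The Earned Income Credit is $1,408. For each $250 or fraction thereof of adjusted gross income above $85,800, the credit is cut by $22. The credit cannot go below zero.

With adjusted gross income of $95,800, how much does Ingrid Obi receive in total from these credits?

$14,011

Veteran's Credit: $95,800 is below the $105,400 cutoff, so the full $6,575 applies.
Caregiver Credit: 22% of the $8,600 excess over $87,200 is $1,892; credit = $8,800 − $1,892 = $6,908.
Earned Income Credit: income exceeds $85,800 by $10,000, which is 40 full-or-partial $250 increments; reduction = 40 × $22 = $880, leaving $528.
Total: $6,575 + $6,908 + $528 = $14,011.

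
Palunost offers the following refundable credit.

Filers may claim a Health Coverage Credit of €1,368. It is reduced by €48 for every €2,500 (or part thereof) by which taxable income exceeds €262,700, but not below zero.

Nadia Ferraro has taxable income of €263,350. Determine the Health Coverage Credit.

Health Coverage Credit: income exceeds €262,700 by €650, which is 1 full-or-partial €2,500 increment; reduction = 1 × €48 = €48, leaving €1,320.

€1,320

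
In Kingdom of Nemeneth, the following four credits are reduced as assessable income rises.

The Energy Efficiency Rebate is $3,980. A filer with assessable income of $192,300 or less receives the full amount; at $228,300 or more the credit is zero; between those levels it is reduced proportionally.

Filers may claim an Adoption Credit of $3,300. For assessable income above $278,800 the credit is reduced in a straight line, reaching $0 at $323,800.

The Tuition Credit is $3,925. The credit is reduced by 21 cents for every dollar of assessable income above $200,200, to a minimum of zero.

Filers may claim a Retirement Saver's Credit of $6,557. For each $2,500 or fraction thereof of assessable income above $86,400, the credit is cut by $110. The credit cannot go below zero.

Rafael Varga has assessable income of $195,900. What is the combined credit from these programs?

$12,524

Energy Efficiency Rebate: $195,900 is $3,600 into a $36,000 phase-out range, leaving 32,400/36,000 of the credit: $3,980 × 32,400/36,000 = $3,582.
Adoption Credit: $195,900 is at or below the $278,800 threshold, so the full $3,300 applies.
Tuition Credit: $195,900 is at or below the $200,200 threshold, so the full $3,925 applies.
Retirement Saver's Credit: income exceeds $86,400 by $109,500, which is 44 full-or-partial $2,500 increments; reduction = 44 × $110 = $4,840, leaving $1,717.
Total: $3,582 + $3,300 + $3,925 + $1,717 = $12,524.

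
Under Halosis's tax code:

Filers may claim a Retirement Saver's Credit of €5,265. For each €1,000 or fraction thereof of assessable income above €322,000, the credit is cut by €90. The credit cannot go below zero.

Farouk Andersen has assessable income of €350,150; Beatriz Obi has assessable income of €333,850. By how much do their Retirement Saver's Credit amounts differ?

€1,530

Farouk (€350,150): Retirement Saver's Credit: income exceeds €322,000 by €28,150, which is 29 full-or-partial €1,000 increments; reduction = 29 × €90 = €2,610, leaving €2,655.
Beatriz (€333,850): Retirement Saver's Credit: income exceeds €322,000 by €11,850, which is 12 full-or-partial €1,000 increments; reduction = 12 × €90 = €1,080, leaving €4,185.
Difference: |€2,655 − €4,185| = €1,530.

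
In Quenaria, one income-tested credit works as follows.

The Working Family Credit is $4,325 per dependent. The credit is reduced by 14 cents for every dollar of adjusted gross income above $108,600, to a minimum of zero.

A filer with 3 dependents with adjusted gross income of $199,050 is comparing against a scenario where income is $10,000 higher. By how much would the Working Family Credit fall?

At $199,050 — base = 3 × $4,325 = $12,975. 14% of the $90,450 excess over $108,600 is $12,663; credit = $12,975 − $12,663 = $312.
At $209,050 — base = 3 × $4,325 = $12,975. 14% of the $100,450 excess over $108,600 is $14,063 ≥ base, so the credit is $0.
Lost: $312 − $0 = $312.

$312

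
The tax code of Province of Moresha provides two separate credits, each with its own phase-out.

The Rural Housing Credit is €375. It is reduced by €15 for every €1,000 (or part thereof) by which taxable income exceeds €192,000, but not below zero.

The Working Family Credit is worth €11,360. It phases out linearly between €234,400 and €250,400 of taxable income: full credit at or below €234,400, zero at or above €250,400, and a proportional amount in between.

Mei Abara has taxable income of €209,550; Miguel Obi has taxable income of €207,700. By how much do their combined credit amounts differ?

€30

Mei (€209,550): Rural Housing Credit: income exceeds €192,000 by €17,550, which is 18 full-or-partial €1,000 increments; reduction = 18 × €15 = €270, leaving €105. Working Family Credit: €209,550 is at or below the €234,400 threshold, so the full €11,360 applies. total €105 + €11,360 = €11,465
Miguel (€207,700): Rural Housing Credit: income exceeds €192,000 by €15,700, which is 16 full-or-partial €1,000 increments; reduction = 16 × €15 = €240, leaving €135. Working Family Credit: €207,700 is at or below the €234,400 threshold, so the full €11,360 applies. total €135 + €11,360 = €11,495
Difference: |€11,465 − €11,495| = €30.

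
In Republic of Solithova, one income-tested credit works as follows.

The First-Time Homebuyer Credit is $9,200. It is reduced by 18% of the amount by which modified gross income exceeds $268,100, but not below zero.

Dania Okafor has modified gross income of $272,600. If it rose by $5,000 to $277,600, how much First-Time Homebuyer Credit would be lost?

$900

At $272,600 — 18% of the $4,500 excess over $268,100 is $810; credit = $9,200 − $810 = $8,390.
At $277,600 — 18% of the $9,500 excess over $268,100 is $1,710; credit = $9,200 − $1,710 = $7,490.
Lost: $8,390 − $7,490 = $900.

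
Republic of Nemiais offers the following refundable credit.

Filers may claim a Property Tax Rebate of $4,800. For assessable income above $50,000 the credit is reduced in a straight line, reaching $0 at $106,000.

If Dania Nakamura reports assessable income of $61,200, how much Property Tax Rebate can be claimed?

$3,840

Property Tax Rebate: $61,200 is $11,200 into a $56,000 phase-out range, leaving 44,800/56,000 of the credit: $4,800 × 44,800/56,000 = $3,840.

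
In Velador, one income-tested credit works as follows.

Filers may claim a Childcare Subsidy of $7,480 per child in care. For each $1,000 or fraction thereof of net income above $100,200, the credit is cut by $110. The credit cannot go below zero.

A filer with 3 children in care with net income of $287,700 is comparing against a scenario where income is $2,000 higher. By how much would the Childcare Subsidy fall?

At $287,700 — base = 3 × $7,480 = $22,440. income exceeds $100,200 by $187,500, which is 188 full-or-partial $1,000 increments; reduction = 188 × $110 = $20,680, leaving $1,760.
At $289,700 — base = 3 × $7,480 = $22,440. income exceeds $100,200 by $189,500, which is 190 full-or-partial $1,000 increments; reduction = 190 × $110 = $20,900, leaving $1,540.
Lost: $1,760 − $1,540 = $220.

$220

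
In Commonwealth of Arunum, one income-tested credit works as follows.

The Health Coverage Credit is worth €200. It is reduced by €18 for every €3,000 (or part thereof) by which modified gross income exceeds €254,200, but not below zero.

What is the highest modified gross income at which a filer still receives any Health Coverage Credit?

After 11 increments the reduction is 11 × €18 = €198, leaving €2; one more increment wipes it out. Increment 11 ends at excess 11 × €3,000 = €33,000, so the highest qualifying income is €254,200 + €33,000 = €287,200.

€287,200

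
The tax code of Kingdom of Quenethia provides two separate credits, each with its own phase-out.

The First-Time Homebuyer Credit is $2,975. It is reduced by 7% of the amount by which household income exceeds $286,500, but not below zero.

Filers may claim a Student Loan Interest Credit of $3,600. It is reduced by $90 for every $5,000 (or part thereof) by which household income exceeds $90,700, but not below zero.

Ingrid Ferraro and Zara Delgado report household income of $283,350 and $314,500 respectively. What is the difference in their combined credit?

$2,050

Ingrid ($283,350): First-Time Homebuyer Credit: $283,350 is at or below the $286,500 threshold, so the full $2,975 applies. Student Loan Interest Credit: income exceeds $90,700 by $192,650, which is 39 full-or-partial $5,000 increments; reduction = 39 × $90 = $3,510, leaving $90. total $2,975 + $90 = $3,065
Zara ($314,500): First-Time Homebuyer Credit: 7% of the $28,000 excess over $286,500 is $1,960; credit = $2,975 − $1,960 = $1,015. Student Loan Interest Credit: income exceeds $90,700 by $223,800 → 45 increments × $90 = $4,050 ≥ base, so the credit is $0. total $1,015 + $0 = $1,015
Difference: |$3,065 − $1,015| = $2,050.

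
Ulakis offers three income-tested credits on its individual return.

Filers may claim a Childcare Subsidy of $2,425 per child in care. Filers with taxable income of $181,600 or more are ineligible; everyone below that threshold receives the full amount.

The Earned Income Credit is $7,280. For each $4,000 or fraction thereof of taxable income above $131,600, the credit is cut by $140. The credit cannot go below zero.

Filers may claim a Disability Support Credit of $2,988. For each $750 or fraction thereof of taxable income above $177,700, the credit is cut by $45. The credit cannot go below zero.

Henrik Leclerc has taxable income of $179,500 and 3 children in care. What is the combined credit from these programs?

$15,728

Childcare Subsidy: base = 3 × $2,425 = $7,275. $179,500 is below the $181,600 cutoff, so the full $7,275 applies.
Earned Income Credit: income exceeds $131,600 by $47,900, which is 12 full-or-partial $4,000 increments; reduction = 12 × $140 = $1,680, leaving $5,600.
Disability Support Credit: income exceeds $177,700 by $1,800, which is 3 full-or-partial $750 increments; reduction = 3 × $45 = $135, leaving $2,853.
Total: $7,275 + $5,600 + $2,853 = $15,728.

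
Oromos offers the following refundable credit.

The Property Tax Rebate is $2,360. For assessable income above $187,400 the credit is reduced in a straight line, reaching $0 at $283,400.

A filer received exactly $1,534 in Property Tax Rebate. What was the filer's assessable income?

$221,000

$1,534 is 1,534/2,360 of the full $2,360, so 826/2,360 of the $96,000 range has been used: income = $187,400 + $96,000 × 826/2,360 = $221,000.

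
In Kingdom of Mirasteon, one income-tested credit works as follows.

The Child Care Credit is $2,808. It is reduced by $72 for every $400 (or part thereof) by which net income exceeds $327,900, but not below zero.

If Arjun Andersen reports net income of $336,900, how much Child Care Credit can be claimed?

Child Care Credit: income exceeds $327,900 by $9,000, which is 23 full-or-partial $400 increments; reduction = 23 × $72 = $1,656, leaving $1,152.

$1,152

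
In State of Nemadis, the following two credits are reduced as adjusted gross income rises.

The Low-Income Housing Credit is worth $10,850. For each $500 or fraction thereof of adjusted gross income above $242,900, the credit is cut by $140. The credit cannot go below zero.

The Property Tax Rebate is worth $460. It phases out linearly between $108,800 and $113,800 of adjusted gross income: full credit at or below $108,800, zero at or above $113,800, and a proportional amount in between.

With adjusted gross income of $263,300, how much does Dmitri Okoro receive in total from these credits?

Low-Income Housing Credit: income exceeds $242,900 by $20,400, which is 41 full-or-partial $500 increments; reduction = 41 × $140 = $5,740, leaving $5,110.
Property Tax Rebate: $263,300 is at or above $113,800, so the credit is $0.
Total: $5,110 + $0 = $5,110.

$5,110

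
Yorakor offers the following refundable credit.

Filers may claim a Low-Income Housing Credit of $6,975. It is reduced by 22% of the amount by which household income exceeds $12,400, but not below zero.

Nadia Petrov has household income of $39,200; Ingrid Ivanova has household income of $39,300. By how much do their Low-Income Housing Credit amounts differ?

Nadia ($39,200): Low-Income Housing Credit: 22% of the $26,800 excess over $12,400 is $5,896; credit = $6,975 − $5,896 = $1,079.
Ingrid ($39,300): Low-Income Housing Credit: 22% of the $26,900 excess over $12,400 is $5,918; credit = $6,975 − $5,918 = $1,057.
Difference: |$1,079 − $1,057| = $22.

$22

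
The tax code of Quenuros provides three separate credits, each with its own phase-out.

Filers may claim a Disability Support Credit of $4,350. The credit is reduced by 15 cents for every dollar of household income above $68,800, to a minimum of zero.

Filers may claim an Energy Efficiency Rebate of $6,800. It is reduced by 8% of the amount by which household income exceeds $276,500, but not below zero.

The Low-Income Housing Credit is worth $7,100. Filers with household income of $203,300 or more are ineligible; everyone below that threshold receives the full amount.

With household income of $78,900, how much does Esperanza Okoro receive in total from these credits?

$16,735

Disability Support Credit: 15% of the $10,100 excess over $68,800 is $1,515; credit = $4,350 − $1,515 = $2,835.
Energy Efficiency Rebate: $78,900 is at or below the $276,500 threshold, so the full $6,800 applies.
Low-Income Housing Credit: $78,900 is below the $203,300 cutoff, so the full $7,100 applies.
Total: $2,835 + $6,800 + $7,100 = $16,735.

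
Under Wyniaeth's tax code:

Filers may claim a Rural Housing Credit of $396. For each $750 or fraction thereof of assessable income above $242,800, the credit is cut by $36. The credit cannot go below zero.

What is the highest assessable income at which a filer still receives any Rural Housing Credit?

$250,300

After 10 increments the reduction is 10 × $36 = $360, leaving $36; one more increment wipes it out. Increment 10 ends at excess 10 × $750 = $7,500, so the highest qualifying income is $242,800 + $7,500 = $250,300.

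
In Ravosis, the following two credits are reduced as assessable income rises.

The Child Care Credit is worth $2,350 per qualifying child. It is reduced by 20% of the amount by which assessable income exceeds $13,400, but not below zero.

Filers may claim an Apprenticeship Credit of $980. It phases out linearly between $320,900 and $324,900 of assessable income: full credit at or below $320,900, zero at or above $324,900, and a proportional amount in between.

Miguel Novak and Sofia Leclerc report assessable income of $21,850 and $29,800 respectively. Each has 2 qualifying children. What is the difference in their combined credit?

Miguel ($21,850): Child Care Credit: base = 2 × $2,350 = $4,700. 20% of the $8,450 excess over $13,400 is $1,690; credit = $4,700 − $1,690 = $3,010. Apprenticeship Credit: $21,850 is at or below the $320,900 threshold, so the full $980 applies. total $3,010 + $980 = $3,990
Sofia ($29,800): Child Care Credit: base = 2 × $2,350 = $4,700. 20% of the $16,400 excess over $13,400 is $3,280; credit = $4,700 − $3,280 = $1,420. Apprenticeship Credit: $29,800 is at or below the $320,900 threshold, so the full $980 applies. total $1,420 + $980 = $2,400
Difference: |$3,990 − $2,400| = $1,590.

$1,590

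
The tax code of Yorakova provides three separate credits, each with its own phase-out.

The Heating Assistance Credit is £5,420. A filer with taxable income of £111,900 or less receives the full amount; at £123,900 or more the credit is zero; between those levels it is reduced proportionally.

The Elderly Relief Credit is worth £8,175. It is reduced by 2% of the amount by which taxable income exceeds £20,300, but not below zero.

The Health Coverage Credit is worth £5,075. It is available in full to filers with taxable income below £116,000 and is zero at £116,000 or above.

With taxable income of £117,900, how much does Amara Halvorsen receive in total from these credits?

£8,933

Heating Assistance Credit: £117,900 is £6,000 into a £12,000 phase-out range, leaving 6,000/12,000 of the credit: £5,420 × 6,000/12,000 = £2,710.
Elderly Relief Credit: 2% of the £97,600 excess over £20,300 is £1,952; credit = £8,175 − £1,952 = £6,223.
Health Coverage Credit: £117,900 meets or exceeds the £116,000 cutoff, so the credit is £0.
Total: £2,710 + £6,223 + £0 = £8,933.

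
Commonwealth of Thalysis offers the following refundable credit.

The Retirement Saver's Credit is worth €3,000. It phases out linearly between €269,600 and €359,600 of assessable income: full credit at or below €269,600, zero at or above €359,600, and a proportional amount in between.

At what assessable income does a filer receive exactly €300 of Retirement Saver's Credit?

€300 is 300/3,000 of the full €3,000, so 2,700/3,000 of the €90,000 range has been used: income = €269,600 + €90,000 × 2,700/3,000 = €350,600.

€350,600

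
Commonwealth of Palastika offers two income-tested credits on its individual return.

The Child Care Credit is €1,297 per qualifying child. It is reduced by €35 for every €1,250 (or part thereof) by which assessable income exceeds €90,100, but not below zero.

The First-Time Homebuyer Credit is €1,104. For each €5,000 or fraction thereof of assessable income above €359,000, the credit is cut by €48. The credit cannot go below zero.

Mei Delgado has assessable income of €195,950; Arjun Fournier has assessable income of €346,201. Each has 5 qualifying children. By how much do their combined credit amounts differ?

€3,510

Mei (€195,950): Child Care Credit: base = 5 × €1,297 = €6,485. income exceeds €90,100 by €105,850, which is 85 full-or-partial €1,250 increments; reduction = 85 × €35 = €2,975, leaving €3,510. First-Time Homebuyer Credit: €195,950 is at or below the €359,000 threshold, so the full €1,104 applies. total €3,510 + €1,104 = €4,614
Arjun (€346,201): Child Care Credit: base = 5 × €1,297 = €6,485. income exceeds €90,100 by €256,101 → 205 increments × €35 = €7,175 ≥ base, so the credit is €0. First-Time Homebuyer Credit: €346,201 is at or below the €359,000 threshold, so the full €1,104 applies. total €0 + €1,104 = €1,104
Difference: |€4,614 − €1,104| = €3,510.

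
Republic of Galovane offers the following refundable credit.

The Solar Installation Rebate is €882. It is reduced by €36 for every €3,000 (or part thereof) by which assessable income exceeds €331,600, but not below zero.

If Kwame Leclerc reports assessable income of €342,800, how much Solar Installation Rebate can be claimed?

€738

Solar Installation Rebate: income exceeds €331,600 by €11,200, which is 4 full-or-partial €3,000 increments; reduction = 4 × €36 = €144, leaving €738.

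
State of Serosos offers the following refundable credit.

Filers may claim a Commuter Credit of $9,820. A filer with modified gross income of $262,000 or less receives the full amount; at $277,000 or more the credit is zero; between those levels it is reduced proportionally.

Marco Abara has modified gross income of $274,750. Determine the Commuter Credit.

Commuter Credit: $274,750 is $12,750 into a $15,000 phase-out range, leaving 2,250/15,000 of the credit: $9,820 × 2,250/15,000 = $1,473.

$1,473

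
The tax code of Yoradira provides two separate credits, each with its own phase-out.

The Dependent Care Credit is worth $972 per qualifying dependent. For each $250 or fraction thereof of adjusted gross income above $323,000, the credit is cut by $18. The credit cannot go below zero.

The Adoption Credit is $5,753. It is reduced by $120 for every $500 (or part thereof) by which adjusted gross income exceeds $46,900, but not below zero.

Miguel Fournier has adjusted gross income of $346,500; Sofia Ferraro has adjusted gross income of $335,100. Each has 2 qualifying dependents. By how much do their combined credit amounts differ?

$810

Miguel ($346,500): Dependent Care Credit: base = 2 × $972 = $1,944. income exceeds $323,000 by $23,500, which is 94 full-or-partial $250 increments; reduction = 94 × $18 = $1,692, leaving $252. Adoption Credit: income exceeds $46,900 by $299,600 → 600 increments × $120 = $72,000 ≥ base, so the credit is $0. total $252 + $0 = $252
Sofia ($335,100): Dependent Care Credit: base = 2 × $972 = $1,944. income exceeds $323,000 by $12,100, which is 49 full-or-partial $250 increments; reduction = 49 × $18 = $882, leaving $1,062. Adoption Credit: income exceeds $46,900 by $288,200 → 577 increments × $120 = $69,240 ≥ base, so the credit is $0. total $1,062 + $0 = $1,062
Difference: |$252 − $1,062| = $810.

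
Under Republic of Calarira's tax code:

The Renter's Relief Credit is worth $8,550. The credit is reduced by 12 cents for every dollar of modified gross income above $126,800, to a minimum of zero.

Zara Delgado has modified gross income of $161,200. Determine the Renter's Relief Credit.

Renter's Relief Credit: 12% of the $34,400 excess over $126,800 is $4,128; credit = $8,550 − $4,128 = $4,422.

$4,422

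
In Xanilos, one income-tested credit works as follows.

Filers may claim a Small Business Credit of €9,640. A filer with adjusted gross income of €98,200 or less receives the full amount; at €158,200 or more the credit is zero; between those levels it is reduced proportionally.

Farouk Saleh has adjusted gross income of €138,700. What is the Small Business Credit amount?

Small Business Credit: €138,700 is €40,500 into a €60,000 phase-out range, leaving 19,500/60,000 of the credit: €9,640 × 19,500/60,000 = €3,133.

€3,133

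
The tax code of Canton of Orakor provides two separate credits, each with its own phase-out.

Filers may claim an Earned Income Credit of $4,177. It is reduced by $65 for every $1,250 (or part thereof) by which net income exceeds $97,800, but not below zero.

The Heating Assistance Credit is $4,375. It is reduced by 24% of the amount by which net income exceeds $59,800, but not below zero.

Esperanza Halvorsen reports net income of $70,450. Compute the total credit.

Earned Income Credit: $70,450 is at or below the $97,800 threshold, so the full $4,177 applies.
Heating Assistance Credit: 24% of the $10,650 excess over $59,800 is $2,556; credit = $4,375 − $2,556 = $1,819.
Total: $4,177 + $1,819 = $5,996.

$5,996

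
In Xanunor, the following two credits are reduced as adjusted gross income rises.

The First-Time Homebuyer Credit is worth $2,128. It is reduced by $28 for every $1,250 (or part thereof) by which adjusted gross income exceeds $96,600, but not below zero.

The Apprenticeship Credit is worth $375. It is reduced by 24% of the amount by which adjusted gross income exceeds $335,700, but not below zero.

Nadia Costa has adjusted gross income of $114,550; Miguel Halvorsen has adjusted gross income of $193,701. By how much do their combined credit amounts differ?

Nadia ($114,550): First-Time Homebuyer Credit: income exceeds $96,600 by $17,950, which is 15 full-or-partial $1,250 increments; reduction = 15 × $28 = $420, leaving $1,708. Apprenticeship Credit: $114,550 is at or below the $335,700 threshold, so the full $375 applies. total $1,708 + $375 = $2,083
Miguel ($193,701): First-Time Homebuyer Credit: income exceeds $96,600 by $97,101 → 78 increments × $28 = $2,184 ≥ base, so the credit is $0. Apprenticeship Credit: $193,701 is at or below the $335,700 threshold, so the full $375 applies. total $0 + $375 = $375
Difference: |$2,083 − $375| = $1,708.

$1,708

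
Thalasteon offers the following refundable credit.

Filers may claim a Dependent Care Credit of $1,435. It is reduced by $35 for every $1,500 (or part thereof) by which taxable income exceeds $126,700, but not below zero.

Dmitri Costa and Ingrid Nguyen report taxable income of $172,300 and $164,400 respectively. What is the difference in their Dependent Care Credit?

Dmitri ($172,300): Dependent Care Credit: income exceeds $126,700 by $45,600, which is 31 full-or-partial $1,500 increments; reduction = 31 × $35 = $1,085, leaving $350.
Ingrid ($164,400): Dependent Care Credit: income exceeds $126,700 by $37,700, which is 26 full-or-partial $1,500 increments; reduction = 26 × $35 = $910, leaving $525.
Difference: |$350 − $525| = $175.

$175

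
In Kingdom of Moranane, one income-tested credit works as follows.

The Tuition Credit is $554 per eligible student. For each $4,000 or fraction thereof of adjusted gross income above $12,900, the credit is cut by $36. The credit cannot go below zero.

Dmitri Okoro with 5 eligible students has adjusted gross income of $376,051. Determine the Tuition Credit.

$0

Tuition Credit: base = 5 × $554 = $2,770. income exceeds $12,900 by $363,151 → 91 increments × $36 = $3,276 ≥ base, so the credit is $0.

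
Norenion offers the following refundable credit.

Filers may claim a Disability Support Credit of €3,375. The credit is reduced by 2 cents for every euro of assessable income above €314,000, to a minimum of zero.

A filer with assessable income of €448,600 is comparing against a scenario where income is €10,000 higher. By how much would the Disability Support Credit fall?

€200

At €448,600 — 2% of the €134,600 excess over €314,000 is €2,692; credit = €3,375 − €2,692 = €683.
At €458,600 — 2% of the €144,600 excess over €314,000 is €2,892; credit = €3,375 − €2,892 = €483.
Lost: €683 − €483 = €200.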